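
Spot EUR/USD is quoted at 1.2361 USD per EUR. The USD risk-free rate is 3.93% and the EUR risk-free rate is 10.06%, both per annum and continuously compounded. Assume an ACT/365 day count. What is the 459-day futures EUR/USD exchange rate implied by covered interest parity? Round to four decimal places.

F = S·e^((r_USD − r_EUR)T) = 1.2361 · e^((0.0393 − 0.1006) × 459/365)
= 1.2361 · e^-0.077087 = 1.2361 × 0.925809
F = 1.1444 USD per EUR

1.1444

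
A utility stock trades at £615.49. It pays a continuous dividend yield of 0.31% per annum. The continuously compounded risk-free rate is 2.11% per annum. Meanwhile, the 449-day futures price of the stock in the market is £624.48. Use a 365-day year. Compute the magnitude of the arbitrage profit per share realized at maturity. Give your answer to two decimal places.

Fair futures: F* = S·e^(carry·T), with carry = (r − q) = 0.0211 − 0.0031 = 0.0180
F* = 615.49 · e^(0.0180 × 449/365) = 615.49 · e^0.022142 = 615.49 × 1.022389 = £629.2702
Market £624.48 < fair £629.2702: forward underpriced → reverse cash-and-carry (short spot, go long the forward).
At maturity, profit = |F_mkt − F*| = |624.48 − 629.2702| = £4.79 per share

£4.79 per share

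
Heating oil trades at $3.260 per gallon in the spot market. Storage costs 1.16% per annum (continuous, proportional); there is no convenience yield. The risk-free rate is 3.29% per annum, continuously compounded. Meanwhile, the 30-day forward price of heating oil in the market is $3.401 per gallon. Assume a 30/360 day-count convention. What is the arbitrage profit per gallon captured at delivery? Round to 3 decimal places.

Fair forward: F* = S·e^(carry·T), with carry = (r + u) = 0.0329 + 0.0116 = 0.0445
F* = 3.260 · e^(0.0445 × 30/360) = 3.260 · e^0.003708 = 3.260 × 1.003715 = $3.2721
Market $3.401 > fair $3.2721: forward overpriced → cash-and-carry (buy spot, short the forward).
At maturity, profit = |F_mkt − F*| = |3.401 − 3.2721| = $0.129 per gallon

$0.129 per gallon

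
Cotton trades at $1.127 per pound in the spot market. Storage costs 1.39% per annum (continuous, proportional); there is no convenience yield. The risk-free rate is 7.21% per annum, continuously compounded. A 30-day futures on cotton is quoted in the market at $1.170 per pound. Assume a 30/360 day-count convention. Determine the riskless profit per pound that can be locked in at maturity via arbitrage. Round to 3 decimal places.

Fair futures: F* = S·e^(carry·T), with carry = (r + u) = 0.0721 + 0.0139 = 0.0860
F* = 1.127 · e^(0.0860 × 30/360) = 1.127 · e^0.007167 = 1.127 × 1.007193 = $1.1351
Market $1.170 > fair $1.1351: forward overpriced → cash-and-carry (buy spot, short the forward).
At maturity, profit = |F_mkt − F*| = |1.170 − 1.1351| = $0.035 per pound

$0.035 per pound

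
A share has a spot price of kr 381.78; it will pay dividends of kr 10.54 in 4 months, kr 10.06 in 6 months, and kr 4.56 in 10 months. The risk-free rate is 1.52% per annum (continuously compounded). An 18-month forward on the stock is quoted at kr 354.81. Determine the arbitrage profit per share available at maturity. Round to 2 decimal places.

PV(dividends) I = 10.54·e^(−0.0152·4/12) + 10.06·e^(−0.0152·6/12) + 4.56·e^(−0.0152·10/12) = 24.9732
Fair forward F* = (S − I)·e^(rT) = (381.78 − 24.9732)·e^0.022800 = 356.8068 × 1.023062 = 365.0355
Market kr 354.81 < fair 365.0355: forward underpriced → reverse cash-and-carry (short the stock, invest proceeds at r, pay the dividends, go long the forward).
Profit at T = |F_mkt − F*| = |354.81 − 365.0355| = kr 10.23 per share

kr 10.23 per share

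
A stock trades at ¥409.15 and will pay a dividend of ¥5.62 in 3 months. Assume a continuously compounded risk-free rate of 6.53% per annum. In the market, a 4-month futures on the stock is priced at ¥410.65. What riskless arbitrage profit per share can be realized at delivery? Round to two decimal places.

¥1.85 per share

PV(dividends) I = 5.62·e^(−0.0653·3/12) = 5.5290
Fair futures F* = (S − I)·e^(rT) = (409.15 − 5.5290)·e^0.021767 = 403.6210 × 1.022006 = 412.5031
Market ¥410.65 < fair 412.5031: forward underpriced → reverse cash-and-carry (short the stock, invest proceeds at r, pay the dividends, go long the forward).
Profit at T = |F_mkt − F*| = |410.65 − 412.5031| = ¥1.85 per share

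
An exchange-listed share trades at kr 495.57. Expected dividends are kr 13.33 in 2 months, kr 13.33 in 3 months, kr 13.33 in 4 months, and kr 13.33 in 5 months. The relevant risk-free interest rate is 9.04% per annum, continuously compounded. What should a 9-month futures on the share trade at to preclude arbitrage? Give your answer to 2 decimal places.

kr 474.76

PV(dividends) I = 13.33·e^(−0.0904·2/12) + 13.33·e^(−0.0904·3/12) + 13.33·e^(−0.0904·4/12) + 13.33·e^(−0.0904·5/12)
I = 13.1307 + 13.0321 + 12.9343 + 12.8372 = 51.9343
F = (S − I)·e^(rT) = (495.57 − 51.9343) · e^(0.0904·9/12)
= 443.6357 · e^0.067800 = 443.6357 × 1.070151 = kr 474.76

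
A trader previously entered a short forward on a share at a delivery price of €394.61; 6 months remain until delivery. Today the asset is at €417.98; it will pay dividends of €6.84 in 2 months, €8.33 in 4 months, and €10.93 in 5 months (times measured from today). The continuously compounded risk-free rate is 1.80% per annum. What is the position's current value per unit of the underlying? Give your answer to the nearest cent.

-€0.96

PV(remaining dividends) I = 6.84·e^(−0.0180·2/12) + 8.33·e^(−0.0180·4/12) + 10.93·e^(−0.0180·5/12) = 25.9480
Current forward F = (S − I)·e^(rT) = (417.98 − 25.9480)·e^(0.0180·6/12) = 392.0320 × 1.009041 = 395.5764
Value (long) = (F − K)·e^(−rT) = (395.5764 − 394.61) × 0.991040 = 0.9577
Short position value = −(long value) = -€0.96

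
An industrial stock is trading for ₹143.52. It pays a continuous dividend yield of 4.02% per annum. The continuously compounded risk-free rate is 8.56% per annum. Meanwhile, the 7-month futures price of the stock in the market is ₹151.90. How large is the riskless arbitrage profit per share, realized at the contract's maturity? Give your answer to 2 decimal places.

₹4.53 per share

Fair futures: F* = S·e^(carry·T), with carry = (r − q) = 0.0856 − 0.0402 = 0.0454
F* = 143.52 · e^(0.0454 × 7/12) = 143.52 · e^0.026483 = 143.52 × 1.026837 = ₹147.3716
Market ₹151.90 > fair ₹147.3716: forward overpriced → cash-and-carry (buy spot, short the forward).
At maturity, profit = |F_mkt − F*| = |151.90 − 147.3716| = ₹4.53 per share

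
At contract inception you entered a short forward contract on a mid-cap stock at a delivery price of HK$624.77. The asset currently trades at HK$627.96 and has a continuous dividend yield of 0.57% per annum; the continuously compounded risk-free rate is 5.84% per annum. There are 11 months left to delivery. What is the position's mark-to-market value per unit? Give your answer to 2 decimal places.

Current fair forward for the remaining 11 months: F = S·e^((r − q)·T), (r − q) = 0.0584 − 0.0057 = 0.0527
F = 627.96 · e^(0.0527 × 11/12) = 627.96 × 1.049494 = 659.0403
Value of long forward = (F − K)·e^(−rT) = (659.0403 − 624.77) · e^(−0.0584·11/12)
= 34.2703 × 0.947874 = 32.48
Short position value = −(long value) = -HK$32.48

-HK$32.48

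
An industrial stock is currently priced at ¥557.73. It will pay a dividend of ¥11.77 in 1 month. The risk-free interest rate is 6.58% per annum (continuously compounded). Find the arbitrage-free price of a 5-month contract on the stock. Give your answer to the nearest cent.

¥561.20

PV(dividends) I = 11.77·e^(−0.0658·1/12)
I = 11.7056
F = (S − I)·e^(rT) = (557.73 − 11.7056) · e^(0.0658·5/12)
= 546.0244 · e^0.027417 = 546.0244 × 1.027796 = ¥561.20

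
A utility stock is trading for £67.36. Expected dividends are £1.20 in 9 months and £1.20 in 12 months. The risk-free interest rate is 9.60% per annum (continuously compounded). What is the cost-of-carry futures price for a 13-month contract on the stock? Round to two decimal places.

PV(dividends) I = 1.20·e^(−0.0960·9/12) + 1.20·e^(−0.0960·12/12)
I = 1.1166 + 1.0902 = 2.2068
F = (S − I)·e^(rT) = (67.36 − 2.2068) · e^(0.0960·13/12)
= 65.1532 · e^0.104000 = 65.1532 × 1.109600 = £72.29

£72.29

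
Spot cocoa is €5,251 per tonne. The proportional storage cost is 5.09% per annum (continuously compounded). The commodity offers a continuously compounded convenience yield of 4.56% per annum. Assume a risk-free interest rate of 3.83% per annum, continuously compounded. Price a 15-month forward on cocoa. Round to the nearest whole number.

€5,545 per tonne

Net carry = r + u − y = 0.0383 + 0.0509 − 0.0456 = 0.0436
F = S·e^((r+u−y)T) = 5251 · e^(0.0436 × 15/12) = 5251 · e^0.054500
= 5251 × 1.056012 = €5,545 per tonne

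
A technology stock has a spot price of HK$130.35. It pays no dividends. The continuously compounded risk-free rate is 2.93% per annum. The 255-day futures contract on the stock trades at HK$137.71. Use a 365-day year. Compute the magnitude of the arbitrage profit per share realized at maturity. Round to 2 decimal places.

Fair futures: F* = S·e^(carry·T), with carry = r = 0.0293
F* = 130.35 · e^(0.0293 × 255/365) = 130.35 · e^0.020470 = 130.35 × 1.020681 = HK$133.0458
Market HK$137.71 > fair HK$133.0458: forward overpriced → cash-and-carry (buy spot, short the forward).
At maturity, profit = |F_mkt − F*| = |137.71 − 133.0458| = HK$4.66 per share

HK$4.66 per share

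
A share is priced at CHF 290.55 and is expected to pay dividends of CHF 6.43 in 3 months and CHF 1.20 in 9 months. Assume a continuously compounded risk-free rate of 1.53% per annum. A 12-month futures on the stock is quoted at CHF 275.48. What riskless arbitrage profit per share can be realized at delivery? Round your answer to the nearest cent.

PV(dividends) I = 6.43·e^(−0.0153·3/12) + 1.20·e^(−0.0153·9/12) = 7.5918
Fair futures F* = (S − I)·e^(rT) = (290.55 − 7.5918)·e^0.015300 = 282.9582 × 1.015418 = 287.3208
Market CHF 275.48 < fair 287.3208: forward underpriced → reverse cash-and-carry (short the stock, invest proceeds at r, pay the dividends, go long the forward).
Profit at T = |F_mkt − F*| = |275.48 − 287.3208| = CHF 11.84 per share

CHF 11.84 per share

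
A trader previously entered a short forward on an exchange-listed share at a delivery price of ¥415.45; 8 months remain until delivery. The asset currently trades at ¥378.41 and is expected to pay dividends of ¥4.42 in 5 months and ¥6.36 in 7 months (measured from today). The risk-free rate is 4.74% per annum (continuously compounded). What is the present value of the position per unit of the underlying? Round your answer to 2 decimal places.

¥34.64

PV(remaining dividends) I = 4.42·e^(−0.0474·5/12) + 6.36·e^(−0.0474·7/12) = 10.5201
Current forward F = (S − I)·e^(rT) = (378.41 − 10.5201)·e^(0.0474·8/12) = 367.8899 × 1.032105 = 379.7010
Value (long) = (F − K)·e^(−rT) = (379.7010 − 415.45) × 0.968894 = -34.6370
Short position value = −(long value) = ¥34.64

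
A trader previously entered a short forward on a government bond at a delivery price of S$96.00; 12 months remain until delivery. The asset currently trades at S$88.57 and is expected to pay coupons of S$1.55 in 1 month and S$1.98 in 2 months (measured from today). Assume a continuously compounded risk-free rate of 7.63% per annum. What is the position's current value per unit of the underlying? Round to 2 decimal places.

PV(remaining coupons) I = 1.55·e^(−0.0763·1/12) + 1.98·e^(−0.0763·2/12) = 3.4952
Current forward F = (S − I)·e^(rT) = (88.57 − 3.4952)·e^(0.0763·12/12) = 85.0748 × 1.079286 = 91.8200
Value (long) = (F − K)·e^(−rT) = (91.8200 − 96.00) × 0.926538 = -3.8729
Short position value = −(long value) = S$3.87

S$3.87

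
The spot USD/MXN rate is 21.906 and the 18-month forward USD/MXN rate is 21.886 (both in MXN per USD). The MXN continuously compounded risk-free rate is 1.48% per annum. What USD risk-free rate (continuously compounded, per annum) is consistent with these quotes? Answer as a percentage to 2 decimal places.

F = S·e^((r_MXN − r_USD)T) ⇒ r_USD = r_MXN − ln(F/S)/T
ln(21.886/21.906) = -0.000913; /(18/12) = -0.000609
r_USD = 0.0148 + 0.000609 = 0.015409
r_USD = 1.54%

1.54%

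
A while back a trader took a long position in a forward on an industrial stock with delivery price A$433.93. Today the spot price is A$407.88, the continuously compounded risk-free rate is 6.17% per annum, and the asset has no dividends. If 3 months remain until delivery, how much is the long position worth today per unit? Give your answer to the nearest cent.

Current fair forward for the remaining 3 months: F = S·e^(r·T), r = 0.0617
F = 407.88 · e^(0.0617 × 3/12) = 407.88 × 1.015545 = 414.2205
Value of long forward = (F − K)·e^(−rT) = (414.2205 − 433.93) · e^(−0.0617·3/12)
= -19.7095 × 0.984693 = -19.41

-A$19.41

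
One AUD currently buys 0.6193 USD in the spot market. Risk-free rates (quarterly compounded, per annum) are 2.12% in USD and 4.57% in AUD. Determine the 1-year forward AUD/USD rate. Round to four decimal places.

By covered interest parity, F = S · (1+r_USD/4)^(4T) / (1+r_AUD/4)^(4T)
= 0.6193 × 1.021369 / 1.046489 = 0.6193 × 0.975996
F = 0.6044 USD per AUD

0.6044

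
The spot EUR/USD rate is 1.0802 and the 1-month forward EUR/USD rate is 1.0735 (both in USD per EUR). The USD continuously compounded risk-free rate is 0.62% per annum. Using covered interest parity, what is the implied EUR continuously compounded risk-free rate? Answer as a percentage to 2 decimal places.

8.09%

F = S·e^((r_USD − r_EUR)T) ⇒ r_EUR = r_USD − ln(F/S)/T
ln(1.0735/1.0802) = -0.006222; /(1/12) = -0.074664
r_EUR = 0.0062 + 0.074664 = 0.080864
r_EUR = 8.09%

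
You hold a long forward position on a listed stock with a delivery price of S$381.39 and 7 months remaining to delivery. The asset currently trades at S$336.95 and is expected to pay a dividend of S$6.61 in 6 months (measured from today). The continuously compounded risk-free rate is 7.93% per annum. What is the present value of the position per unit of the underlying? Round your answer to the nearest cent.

PV(remaining dividends) I = 6.61·e^(−0.0793·6/12) = 6.3530
Current forward F = (S − I)·e^(rT) = (336.95 − 6.3530)·e^(0.0793·7/12) = 330.5970 × 1.047345 = 346.2491
Value (long) = (F − K)·e^(−rT) = (346.2491 − 381.39) × 0.954795 = -33.5524
Value = -S$33.55

-S$33.55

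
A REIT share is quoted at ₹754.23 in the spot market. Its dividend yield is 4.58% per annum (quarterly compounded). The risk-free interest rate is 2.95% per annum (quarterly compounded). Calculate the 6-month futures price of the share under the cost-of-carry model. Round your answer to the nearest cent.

F = S · (1+r/4)^(4T) / (1+q/4)^(4T)
= 754.23 × 1.014804 / 1.023031 = 754.23 × 0.991958
F = ₹748.16

₹748.16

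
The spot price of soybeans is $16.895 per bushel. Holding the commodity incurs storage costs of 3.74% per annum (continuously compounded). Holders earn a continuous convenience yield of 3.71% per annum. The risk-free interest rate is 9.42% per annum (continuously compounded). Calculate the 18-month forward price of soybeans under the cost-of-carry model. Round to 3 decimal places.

Net carry = r + u − y = 0.0942 + 0.0374 − 0.0371 = 0.0945
F = S·e^((r+u−y)T) = 16.895 · e^(0.0945 × 18/12) = 16.895 · e^0.141750
= 16.895 × 1.152289 = $19.468 per bushel

$19.468 per bushel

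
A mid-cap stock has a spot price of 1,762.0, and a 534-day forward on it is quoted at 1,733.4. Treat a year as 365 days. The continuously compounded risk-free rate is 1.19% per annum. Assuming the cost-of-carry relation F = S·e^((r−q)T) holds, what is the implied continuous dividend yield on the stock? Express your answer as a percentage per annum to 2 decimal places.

From F = S·e^((r−q)T): (r − q) = ln(F/S)/T
ln(1733.4/1762.0) = ln(0.983768) = -0.016365
(r − q) = -0.016365 / (534/365) = -0.011186
q = r − ln(F/S)/T = 0.0119 + 0.011186 = 0.023086
q = 2.31%

2.31%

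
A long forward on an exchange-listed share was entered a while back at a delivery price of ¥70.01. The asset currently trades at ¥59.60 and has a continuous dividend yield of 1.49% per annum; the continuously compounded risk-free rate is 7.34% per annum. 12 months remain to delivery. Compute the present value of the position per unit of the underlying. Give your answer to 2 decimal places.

Current fair forward for the remaining 12 months: F = S·e^((r − q)·T), (r − q) = 0.0734 − 0.0149 = 0.0585
F = 59.60 · e^(0.0585 × 12/12) = 59.60 × 1.060245 = 63.1906
Value of long forward = (F − K)·e^(−rT) = (63.1906 − 70.01) · e^(−0.0734·12/12)
= -6.8194 × 0.929229 = -6.34

-¥6.34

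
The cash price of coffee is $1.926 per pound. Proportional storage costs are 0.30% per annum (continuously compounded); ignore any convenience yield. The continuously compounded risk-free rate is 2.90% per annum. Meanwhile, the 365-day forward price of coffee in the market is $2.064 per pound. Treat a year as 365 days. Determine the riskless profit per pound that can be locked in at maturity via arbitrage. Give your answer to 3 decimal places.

$0.075 per pound

Fair forward: F* = S·e^(carry·T), with carry = (r + u) = 0.0290 + 0.0030 = 0.0320
F* = 1.926 · e^(0.0320 × 365/365) = 1.926 · e^0.032000 = 1.926 × 1.032518 = $1.9886
Market $2.064 > fair $1.9886: forward overpriced → cash-and-carry (buy spot, short the forward).
At maturity, profit = |F_mkt − F*| = |2.064 − 1.9886| = $0.075 per pound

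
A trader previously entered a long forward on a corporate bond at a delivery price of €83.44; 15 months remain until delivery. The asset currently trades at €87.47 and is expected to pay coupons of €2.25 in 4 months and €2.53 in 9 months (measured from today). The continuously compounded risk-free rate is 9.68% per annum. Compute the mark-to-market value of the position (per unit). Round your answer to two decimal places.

PV(remaining coupons) I = 2.25·e^(−0.0968·4/12) + 2.53·e^(−0.0968·9/12) = 4.5314
Current forward F = (S − I)·e^(rT) = (87.47 − 4.5314)·e^(0.0968·15/12) = 82.9386 × 1.128625 = 93.6066
Value (long) = (F − K)·e^(−rT) = (93.6066 − 83.44) × 0.886034 = 9.0080
Value = €9.01

€9.01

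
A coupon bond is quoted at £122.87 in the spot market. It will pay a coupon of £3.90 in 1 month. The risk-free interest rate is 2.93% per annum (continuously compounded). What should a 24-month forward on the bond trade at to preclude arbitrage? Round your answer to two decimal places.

£126.16

PV(coupons) I = 3.90·e^(−0.0293·1/12)
I = 3.8905
F = (S − I)·e^(rT) = (122.87 − 3.8905) · e^(0.0293·24/12)
= 118.9795 · e^0.058600 = 118.9795 × 1.060351 = £126.16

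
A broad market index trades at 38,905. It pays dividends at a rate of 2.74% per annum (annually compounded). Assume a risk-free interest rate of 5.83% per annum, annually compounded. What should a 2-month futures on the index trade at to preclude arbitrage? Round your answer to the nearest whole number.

39,098

F = S · (1+r)^T / (1+q)^T
= 38905 × 1.009489 / 1.004515 = 38905 × 1.004952
F = 39,098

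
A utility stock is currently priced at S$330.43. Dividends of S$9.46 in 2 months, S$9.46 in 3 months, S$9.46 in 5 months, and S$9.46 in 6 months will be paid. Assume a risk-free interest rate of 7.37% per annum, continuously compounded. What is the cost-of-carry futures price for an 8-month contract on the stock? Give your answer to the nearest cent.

PV(dividends) I = 9.46·e^(−0.0737·2/12) + 9.46·e^(−0.0737·3/12) + 9.46·e^(−0.0737·5/12) + 9.46·e^(−0.0737·6/12)
I = 9.3445 + 9.2873 + 9.1739 + 9.1177 = 36.9234
F = (S − I)·e^(rT) = (330.43 − 36.9234) · e^(0.0737·8/12)
= 293.5066 · e^0.049133 = 293.5066 × 1.050360 = S$308.29

S$308.29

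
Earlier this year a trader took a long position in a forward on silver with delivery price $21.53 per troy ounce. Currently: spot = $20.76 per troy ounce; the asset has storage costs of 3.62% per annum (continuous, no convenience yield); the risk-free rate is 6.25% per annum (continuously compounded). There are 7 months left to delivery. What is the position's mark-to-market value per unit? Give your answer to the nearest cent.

Current fair forward for the remaining 7 months: F = S·e^((r + u)·T), (r + u) = 0.0625 + 0.0362 = 0.0987
F = 20.76 · e^(0.0987 × 7/12) = 20.76 × 1.059265 = 21.9903
Value of long forward = (F − K)·e^(−rT) = (21.9903 − 21.53) · e^(−0.0625·7/12)
= 0.4603 × 0.964198 = 0.44

$0.44 per troy ounce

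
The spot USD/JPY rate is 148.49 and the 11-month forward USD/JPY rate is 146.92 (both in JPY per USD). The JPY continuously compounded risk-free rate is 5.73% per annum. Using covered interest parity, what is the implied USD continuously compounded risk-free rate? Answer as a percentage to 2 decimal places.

F = S·e^((r_JPY − r_USD)T) ⇒ r_USD = r_JPY − ln(F/S)/T
ln(146.92/148.49) = -0.010629; /(11/12) = -0.011595
r_USD = 0.0573 + 0.011595 = 0.068895
r_USD = 6.89%

6.89%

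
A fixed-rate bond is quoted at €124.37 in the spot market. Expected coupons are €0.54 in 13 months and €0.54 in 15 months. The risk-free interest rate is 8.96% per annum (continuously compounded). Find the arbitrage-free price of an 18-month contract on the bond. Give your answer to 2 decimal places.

€141.15

PV(coupons) I = 0.54·e^(−0.0896·13/12) + 0.54·e^(−0.0896·15/12)
I = 0.4900 + 0.4828 = 0.9728
F = (S − I)·e^(rT) = (124.37 − 0.9728) · e^(0.0896·18/12)
= 123.3972 · e^0.134400 = 123.3972 × 1.143850 = €141.15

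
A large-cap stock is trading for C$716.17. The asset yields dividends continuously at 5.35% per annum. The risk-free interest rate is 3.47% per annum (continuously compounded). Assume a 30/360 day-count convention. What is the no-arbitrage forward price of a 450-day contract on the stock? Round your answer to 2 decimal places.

C$699.54

F = S·e^((r − q)T) = 716.17 · e^((0.0347 − 0.0535) × 450/360)
= 716.17 · e^-0.023500 = 716.17 × 0.976774
F = C$699.54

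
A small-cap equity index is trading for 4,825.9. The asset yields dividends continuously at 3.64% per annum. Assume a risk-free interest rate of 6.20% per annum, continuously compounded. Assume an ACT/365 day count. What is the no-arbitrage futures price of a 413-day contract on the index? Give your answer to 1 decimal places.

F = S·e^((r − q)T) = 4825.9 · e^((0.0620 − 0.0364) × 413/365)
= 4825.9 · e^0.028967 = 4825.9 × 1.029391
F = 4,967.7

4,967.7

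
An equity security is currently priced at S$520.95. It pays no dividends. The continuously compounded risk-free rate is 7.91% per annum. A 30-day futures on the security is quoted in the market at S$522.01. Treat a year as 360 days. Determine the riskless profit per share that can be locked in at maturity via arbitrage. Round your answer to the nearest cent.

Fair futures: F* = S·e^(carry·T), with carry = r = 0.0791
F* = 520.95 · e^(0.0791 × 30/360) = 520.95 · e^0.006592 = 520.95 × 1.006614 = S$524.3956
Market S$522.01 < fair S$524.3956: forward underpriced → reverse cash-and-carry (short spot, go long the forward).
At maturity, profit = |F_mkt − F*| = |522.01 − 524.3956| = S$2.39 per share

S$2.39 per share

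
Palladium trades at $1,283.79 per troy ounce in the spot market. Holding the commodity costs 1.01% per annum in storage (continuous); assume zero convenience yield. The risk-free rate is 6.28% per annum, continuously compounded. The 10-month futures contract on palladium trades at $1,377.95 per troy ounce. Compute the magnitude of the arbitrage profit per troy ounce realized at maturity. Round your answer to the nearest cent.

Fair futures: F* = S·e^(carry·T), with carry = (r + u) = 0.0628 + 0.0101 = 0.0729
F* = 1283.79 · e^(0.0729 × 10/12) = 1283.79 · e^0.06075000 = 1283.79 × 1.06263322 = $1364.1979
Market $1377.95 > fair $1364.1979: forward overpriced → cash-and-carry (buy spot, short the forward).
At maturity, profit = |F_mkt − F*| = |1377.95 − 1364.1979| = $13.75 per troy ounce

$13.75 per troy ounce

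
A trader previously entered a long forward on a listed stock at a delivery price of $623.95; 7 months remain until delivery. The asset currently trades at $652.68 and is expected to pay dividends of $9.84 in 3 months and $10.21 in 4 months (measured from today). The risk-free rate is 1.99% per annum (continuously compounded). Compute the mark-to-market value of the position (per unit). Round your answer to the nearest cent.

$16.00

PV(remaining dividends) I = 9.84·e^(−0.0199·3/12) + 10.21·e^(−0.0199·4/12) = 19.9337
Current forward F = (S − I)·e^(rT) = (652.68 − 19.9337)·e^(0.0199·7/12) = 632.7463 × 1.011676 = 640.1342
Value (long) = (F − K)·e^(−rT) = (640.1342 − 623.95) × 0.988459 = 15.9974
Value = $16.00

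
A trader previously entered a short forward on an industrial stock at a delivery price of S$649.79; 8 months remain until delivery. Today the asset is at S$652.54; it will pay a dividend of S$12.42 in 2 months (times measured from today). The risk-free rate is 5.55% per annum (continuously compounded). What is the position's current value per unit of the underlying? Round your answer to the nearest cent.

-S$14.05

PV(remaining dividends) I = 12.42·e^(−0.0555·2/12) = 12.3056
Current forward F = (S − I)·e^(rT) = (652.54 − 12.3056)·e^(0.0555·8/12) = 640.2344 × 1.037693 = 664.3668
Value (long) = (F − K)·e^(−rT) = (664.3668 − 649.79) × 0.963676 = 14.0473
Short position value = −(long value) = -S$14.05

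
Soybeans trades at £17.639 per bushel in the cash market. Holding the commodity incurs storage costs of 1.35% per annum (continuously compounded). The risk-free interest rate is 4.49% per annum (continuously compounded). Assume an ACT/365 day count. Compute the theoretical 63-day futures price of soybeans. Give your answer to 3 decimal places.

£17.818 per bushel

Net carry = r + u − y = 0.0449 + 0.0135 − 0.0000 = 0.0584
F = S·e^((r+u−y)T) = 17.639 · e^(0.0584 × 63/365) = 17.639 · e^0.010080
= 17.639 × 1.010131 = £17.818 per bushel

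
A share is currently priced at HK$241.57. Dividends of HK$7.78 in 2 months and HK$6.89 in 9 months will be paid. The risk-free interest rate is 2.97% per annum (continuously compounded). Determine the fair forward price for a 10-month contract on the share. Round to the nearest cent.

PV(dividends) I = 7.78·e^(−0.0297·2/12) + 6.89·e^(−0.0297·9/12)
I = 7.7416 + 6.7382 = 14.4798
F = (S − I)·e^(rT) = (241.57 − 14.4798) · e^(0.0297·10/12)
= 227.0902 · e^0.024750 = 227.0902 × 1.025059 = HK$232.78

HK$232.78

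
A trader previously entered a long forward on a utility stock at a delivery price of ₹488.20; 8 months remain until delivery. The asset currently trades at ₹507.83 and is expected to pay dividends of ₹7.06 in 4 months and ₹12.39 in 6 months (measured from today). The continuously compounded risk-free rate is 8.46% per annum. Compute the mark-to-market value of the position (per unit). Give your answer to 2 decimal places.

₹27.66

PV(remaining dividends) I = 7.06·e^(−0.0846·4/12) + 12.39·e^(−0.0846·6/12) = 18.7405
Current forward F = (S − I)·e^(rT) = (507.83 − 18.7405)·e^(0.0846·8/12) = 489.0895 × 1.058021 = 517.4670
Value (long) = (F − K)·e^(−rT) = (517.4670 − 488.20) × 0.945161 = 27.6620
Value = ₹27.66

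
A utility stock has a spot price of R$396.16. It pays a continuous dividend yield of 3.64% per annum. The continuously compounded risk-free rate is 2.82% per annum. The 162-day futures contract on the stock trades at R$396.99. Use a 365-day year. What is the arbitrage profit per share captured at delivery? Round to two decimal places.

R$2.27 per share

Fair futures: F* = S·e^(carry·T), with carry = (r − q) = 0.0282 − 0.0364 = -0.0082
F* = 396.16 · e^(-0.0082 × 162/365) = 396.16 · e^-0.003639 = 396.16 × 0.996368 = R$394.7211
Market R$396.99 > fair R$394.7211: forward overpriced → cash-and-carry (buy spot, short the forward).
At maturity, profit = |F_mkt − F*| = |396.99 − 394.7211| = R$2.27 per share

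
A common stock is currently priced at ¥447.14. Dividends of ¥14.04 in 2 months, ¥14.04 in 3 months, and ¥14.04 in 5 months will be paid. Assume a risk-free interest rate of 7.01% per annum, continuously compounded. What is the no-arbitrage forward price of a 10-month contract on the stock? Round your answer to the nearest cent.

¥430.24

PV(dividends) I = 14.04·e^(−0.0701·2/12) + 14.04·e^(−0.0701·3/12) + 14.04·e^(−0.0701·5/12)
I = 13.8769 + 13.7961 + 13.6358 = 41.3088
F = (S − I)·e^(rT) = (447.14 − 41.3088) · e^(0.0701·10/12)
= 405.8312 · e^0.058417 = 405.8312 × 1.060157 = ¥430.24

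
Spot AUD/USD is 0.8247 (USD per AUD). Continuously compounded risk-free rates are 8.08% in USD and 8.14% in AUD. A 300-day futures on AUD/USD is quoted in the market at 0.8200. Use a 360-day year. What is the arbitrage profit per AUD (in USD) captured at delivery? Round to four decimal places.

Fair futures: F* = S·e^(carry·T), with carry = (r_USD − r_AUD) = 0.0808 − 0.0814 = -0.0006
F* = 0.8247 · e^(-0.0006 × 300/360) = 0.8247 · e^-0.000500 = 0.8247 × 0.999500 = 0.8243
Market 0.8200 < fair 0.8243: forward underpriced → reverse cash-and-carry (short spot, go long the forward).
At maturity, profit = |F_mkt − F*| = |0.8200 − 0.8243| = 0.0043 per AUD (in USD)

0.0043 per AUD (in USD)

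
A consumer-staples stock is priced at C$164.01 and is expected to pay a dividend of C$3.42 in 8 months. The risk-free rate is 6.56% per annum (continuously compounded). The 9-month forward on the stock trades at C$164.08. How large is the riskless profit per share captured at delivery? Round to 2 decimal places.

PV(dividends) I = 3.42·e^(−0.0656·8/12) = 3.2737
Fair forward F* = (S − I)·e^(rT) = (164.01 − 3.2737)·e^0.049200 = 160.7363 × 1.050430 = 168.8422
Market C$164.08 < fair 168.8422: forward underpriced → reverse cash-and-carry (short the stock, invest proceeds at r, pay the dividends, go long the forward).
Profit at T = |F_mkt − F*| = |164.08 − 168.8422| = C$4.76 per share

C$4.76 per share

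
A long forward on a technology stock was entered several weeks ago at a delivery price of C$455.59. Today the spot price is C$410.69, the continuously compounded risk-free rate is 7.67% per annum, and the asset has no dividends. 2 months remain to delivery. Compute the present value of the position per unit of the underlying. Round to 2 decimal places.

Current fair forward for the remaining 2 months: F = S·e^(r·T), r = 0.0767
F = 410.69 · e^(0.0767 × 2/12) = 410.69 × 1.012865 = 415.9735
Value of long forward = (F − K)·e^(−rT) = (415.9735 − 455.59) · e^(−0.0767·2/12)
= -39.6165 × 0.987298 = -39.11

-C$39.11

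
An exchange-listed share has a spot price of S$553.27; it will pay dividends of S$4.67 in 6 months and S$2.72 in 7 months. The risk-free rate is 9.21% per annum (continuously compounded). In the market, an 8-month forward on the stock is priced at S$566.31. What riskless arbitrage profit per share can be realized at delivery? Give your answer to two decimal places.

S$14.51 per share

PV(dividends) I = 4.67·e^(−0.0921·6/12) + 2.72·e^(−0.0921·7/12) = 7.0375
Fair forward F* = (S − I)·e^(rT) = (553.27 − 7.0375)·e^0.061400 = 546.2325 × 1.063324 = 580.8221
Market S$566.31 < fair 580.8221: forward underpriced → reverse cash-and-carry (short the stock, invest proceeds at r, pay the dividends, go long the forward).
Profit at T = |F_mkt − F*| = |566.31 − 580.8221| = S$14.51 per share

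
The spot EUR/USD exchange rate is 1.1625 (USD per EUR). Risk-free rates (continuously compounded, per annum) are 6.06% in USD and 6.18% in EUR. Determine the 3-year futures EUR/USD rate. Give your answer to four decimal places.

F = S·e^((r_USD − r_EUR)T) = 1.1625 · e^((0.0606 − 0.0618) × 3)
= 1.1625 · e^-0.003600 = 1.1625 × 0.996406
F = 1.1583 USD per EUR

1.1583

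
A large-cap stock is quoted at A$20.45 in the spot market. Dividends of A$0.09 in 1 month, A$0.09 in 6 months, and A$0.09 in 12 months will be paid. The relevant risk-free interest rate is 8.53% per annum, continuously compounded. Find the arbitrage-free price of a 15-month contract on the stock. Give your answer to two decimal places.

PV(dividends) I = 0.09·e^(−0.0853·1/12) + 0.09·e^(−0.0853·6/12) + 0.09·e^(−0.0853·12/12)
I = 0.0894 + 0.0862 + 0.0826 = 0.2582
F = (S − I)·e^(rT) = (20.45 − 0.2582) · e^(0.0853·15/12)
= 20.1918 · e^0.106625 = 20.1918 × 1.112517 = A$22.46

A$22.46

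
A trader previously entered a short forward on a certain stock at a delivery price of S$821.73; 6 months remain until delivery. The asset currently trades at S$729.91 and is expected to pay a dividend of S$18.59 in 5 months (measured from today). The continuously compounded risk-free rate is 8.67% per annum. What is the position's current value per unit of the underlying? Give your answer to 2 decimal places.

S$74.89

PV(remaining dividends) I = 18.59·e^(−0.0867·5/12) = 17.9304
Current forward F = (S − I)·e^(rT) = (729.91 − 17.9304)·e^(0.0867·6/12) = 711.9796 × 1.044303 = 743.5224
Value (long) = (F − K)·e^(−rT) = (743.5224 − 821.73) × 0.957576 = -74.8897
Short position value = −(long value) = S$74.89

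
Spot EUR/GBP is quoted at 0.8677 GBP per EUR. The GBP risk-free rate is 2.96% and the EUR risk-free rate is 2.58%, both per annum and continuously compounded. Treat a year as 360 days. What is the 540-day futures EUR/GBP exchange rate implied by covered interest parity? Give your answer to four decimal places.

0.8727

F = S·e^((r_GBP − r_EUR)T) = 0.8677 · e^((0.0296 − 0.0258) × 540/360)
= 0.8677 · e^0.005700 = 0.8677 × 1.005716
F = 0.8727 GBP per EUR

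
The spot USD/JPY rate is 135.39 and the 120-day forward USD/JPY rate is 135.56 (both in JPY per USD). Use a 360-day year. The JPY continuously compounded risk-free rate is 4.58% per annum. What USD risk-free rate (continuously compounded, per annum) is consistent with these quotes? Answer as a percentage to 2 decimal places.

F = S·e^((r_JPY − r_USD)T) ⇒ r_USD = r_JPY − ln(F/S)/T
ln(135.56/135.39) = 0.001255; /(120/360) = 0.003765
r_USD = 0.0458 − 0.003765 = 0.042035
r_USD = 4.20%

4.20%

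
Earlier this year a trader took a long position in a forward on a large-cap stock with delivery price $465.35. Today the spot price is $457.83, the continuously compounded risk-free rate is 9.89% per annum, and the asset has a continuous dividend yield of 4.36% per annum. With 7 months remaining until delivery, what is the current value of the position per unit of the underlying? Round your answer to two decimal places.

Current fair forward for the remaining 7 months: F = S·e^((r − q)·T), (r − q) = 0.0989 − 0.0436 = 0.0553
F = 457.83 · e^(0.0553 × 7/12) = 457.83 × 1.032784 = 472.8395
Value of long forward = (F − K)·e^(−rT) = (472.8395 − 465.35) · e^(−0.0989·7/12)
= 7.4895 × 0.943941 = 7.07

$7.07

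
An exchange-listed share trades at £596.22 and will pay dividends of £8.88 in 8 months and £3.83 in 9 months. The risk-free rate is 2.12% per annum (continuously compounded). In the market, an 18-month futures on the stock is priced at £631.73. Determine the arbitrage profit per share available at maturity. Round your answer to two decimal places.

£29.18 per share

PV(dividends) I = 8.88·e^(−0.0212·8/12) + 3.83·e^(−0.0212·9/12) = 12.5250
Fair futures F* = (S − I)·e^(rT) = (596.22 − 12.5250)·e^0.031800 = 583.6950 × 1.032311 = 602.5548
Market £631.73 > fair 602.5548: forward overpriced → cash-and-carry (borrow at r, buy the stock and collect the dividends, short the forward).
Profit at T = |F_mkt − F*| = |631.73 − 602.5548| = £29.18 per share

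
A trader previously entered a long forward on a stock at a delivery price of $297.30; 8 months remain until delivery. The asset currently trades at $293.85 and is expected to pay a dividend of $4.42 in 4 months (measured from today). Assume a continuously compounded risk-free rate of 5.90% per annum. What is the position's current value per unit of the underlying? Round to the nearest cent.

PV(remaining dividends) I = 4.42·e^(−0.0590·4/12) = 4.3339
Current forward F = (S − I)·e^(rT) = (293.85 − 4.3339)·e^(0.0590·8/12) = 289.5161 × 1.040117 = 301.1306
Value (long) = (F − K)·e^(−rT) = (301.1306 − 297.30) × 0.961430 = 3.6829
Value = $3.68

$3.68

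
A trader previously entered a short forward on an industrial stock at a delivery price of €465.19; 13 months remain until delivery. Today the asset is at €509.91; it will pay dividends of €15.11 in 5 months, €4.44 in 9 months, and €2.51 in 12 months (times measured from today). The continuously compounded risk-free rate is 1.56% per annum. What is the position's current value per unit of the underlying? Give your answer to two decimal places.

PV(remaining dividends) I = 15.11·e^(−0.0156·5/12) + 4.44·e^(−0.0156·9/12) + 2.51·e^(−0.0156·12/12) = 21.8716
Current forward F = (S − I)·e^(rT) = (509.91 − 21.8716)·e^(0.0156·13/12) = 488.0384 × 1.017044 = 496.3565
Value (long) = (F − K)·e^(−rT) = (496.3565 − 465.19) × 0.983242 = 30.6442
Short position value = −(long value) = -€30.64

-€30.64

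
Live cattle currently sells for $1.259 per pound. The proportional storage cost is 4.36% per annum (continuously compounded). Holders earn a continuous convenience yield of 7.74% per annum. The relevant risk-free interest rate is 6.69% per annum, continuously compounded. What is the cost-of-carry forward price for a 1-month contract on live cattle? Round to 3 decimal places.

Net carry = r + u − y = 0.0669 + 0.0436 − 0.0774 = 0.0331
F = S·e^((r+u−y)T) = 1.259 · e^(0.0331 × 1/12) = 1.259 · e^0.002758
= 1.259 × 1.002762 = $1.262 per pound

$1.262 per pound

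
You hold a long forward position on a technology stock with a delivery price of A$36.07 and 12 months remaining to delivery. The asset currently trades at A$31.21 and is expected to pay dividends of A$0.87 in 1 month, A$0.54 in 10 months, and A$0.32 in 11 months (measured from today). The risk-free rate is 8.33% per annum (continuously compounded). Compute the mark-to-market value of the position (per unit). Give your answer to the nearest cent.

PV(remaining dividends) I = 0.87·e^(−0.0833·1/12) + 0.54·e^(−0.0833·10/12) + 0.32·e^(−0.0833·11/12) = 1.6642
Current forward F = (S − I)·e^(rT) = (31.21 − 1.6642)·e^(0.0833·12/12) = 29.5458 × 1.086868 = 32.1124
Value (long) = (F − K)·e^(−rT) = (32.1124 − 36.07) × 0.920075 = -3.6413
Value = -A$3.64

-A$3.64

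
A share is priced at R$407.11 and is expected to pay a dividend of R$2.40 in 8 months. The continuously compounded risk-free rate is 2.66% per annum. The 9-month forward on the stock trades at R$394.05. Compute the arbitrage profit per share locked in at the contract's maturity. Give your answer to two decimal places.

R$18.86 per share

PV(dividends) I = 2.40·e^(−0.0266·8/12) = 2.3578
Fair forward F* = (S − I)·e^(rT) = (407.11 − 2.3578)·e^0.019950 = 404.7522 × 1.020150 = 412.9080
Market R$394.05 < fair 412.9080: forward underpriced → reverse cash-and-carry (short the stock, invest proceeds at r, pay the dividends, go long the forward).
Profit at T = |F_mkt − F*| = |394.05 − 412.9080| = R$18.86 per share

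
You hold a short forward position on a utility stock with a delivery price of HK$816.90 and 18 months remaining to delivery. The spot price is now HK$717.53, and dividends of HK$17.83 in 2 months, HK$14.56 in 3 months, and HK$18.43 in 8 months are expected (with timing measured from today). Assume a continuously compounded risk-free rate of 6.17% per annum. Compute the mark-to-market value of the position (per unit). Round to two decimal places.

PV(remaining dividends) I = 17.83·e^(−0.0617·2/12) + 14.56·e^(−0.0617·3/12) + 18.43·e^(−0.0617·8/12) = 49.6720
Current forward F = (S − I)·e^(rT) = (717.53 − 49.6720)·e^(0.0617·18/12) = 667.8580 × 1.096968 = 732.6189
Value (long) = (F − K)·e^(−rT) = (732.6189 − 816.90) × 0.911604 = -76.8310
Short position value = −(long value) = HK$76.83

HK$76.83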